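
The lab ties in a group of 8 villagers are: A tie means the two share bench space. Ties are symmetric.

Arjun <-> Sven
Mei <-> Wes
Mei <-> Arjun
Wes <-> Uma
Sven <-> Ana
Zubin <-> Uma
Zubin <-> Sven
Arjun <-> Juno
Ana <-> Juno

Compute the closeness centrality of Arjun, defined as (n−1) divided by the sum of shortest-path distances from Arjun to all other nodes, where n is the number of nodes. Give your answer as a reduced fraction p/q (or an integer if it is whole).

7/12

Distances from Arjun: Ana:2, Juno:1, Mei:1, Sven:1, Uma:3, Wes:2, Zubin:2. Sum = 12.
n = 8, so closeness = 7/12.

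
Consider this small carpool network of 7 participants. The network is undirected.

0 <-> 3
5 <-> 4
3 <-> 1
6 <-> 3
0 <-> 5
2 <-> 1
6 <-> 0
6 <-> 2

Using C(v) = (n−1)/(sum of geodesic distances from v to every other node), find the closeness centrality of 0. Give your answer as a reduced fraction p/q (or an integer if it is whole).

Distances from 0: 1:2, 2:2, 3:1, 4:2, 5:1, 6:1. Sum = 9.
n = 7, so closeness = 6/9 = 2/3.

2/3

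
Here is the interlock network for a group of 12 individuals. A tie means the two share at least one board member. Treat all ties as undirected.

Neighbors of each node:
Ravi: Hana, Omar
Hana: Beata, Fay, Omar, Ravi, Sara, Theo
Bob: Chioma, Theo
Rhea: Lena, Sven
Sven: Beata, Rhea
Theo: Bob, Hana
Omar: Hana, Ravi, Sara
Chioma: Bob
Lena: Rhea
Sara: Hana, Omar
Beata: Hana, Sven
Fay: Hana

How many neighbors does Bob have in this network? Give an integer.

2

Bob is directly tied to Chioma and Theo. That is 2 neighbors, so the degree of Bob is 2.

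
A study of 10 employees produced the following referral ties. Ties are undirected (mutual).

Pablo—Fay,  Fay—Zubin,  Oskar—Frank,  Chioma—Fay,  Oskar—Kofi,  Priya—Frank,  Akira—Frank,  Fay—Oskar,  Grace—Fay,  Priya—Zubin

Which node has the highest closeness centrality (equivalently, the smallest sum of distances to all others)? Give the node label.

Farness (sum of distances to all others) for each node — Akira:26, Chioma:22, Fay:14, Frank:18, Grace:22, Kofi:23, Oskar:15, Pablo:22, Priya:20, Zubin:18.
The smallest farness is 14, for Fay, so Fay has the highest closeness.

Fay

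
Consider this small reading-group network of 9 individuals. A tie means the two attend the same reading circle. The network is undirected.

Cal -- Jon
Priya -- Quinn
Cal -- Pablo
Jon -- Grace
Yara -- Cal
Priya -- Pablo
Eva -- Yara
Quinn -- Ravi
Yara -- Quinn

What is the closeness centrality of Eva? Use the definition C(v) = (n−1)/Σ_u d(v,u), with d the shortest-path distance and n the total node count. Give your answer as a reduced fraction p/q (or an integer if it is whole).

8/21

Distances from Eva: Cal:2, Grace:4, Jon:3, Pablo:3, Priya:3, Quinn:2, Ravi:3, Yara:1. Sum = 21.
n = 9, so closeness = 8/21.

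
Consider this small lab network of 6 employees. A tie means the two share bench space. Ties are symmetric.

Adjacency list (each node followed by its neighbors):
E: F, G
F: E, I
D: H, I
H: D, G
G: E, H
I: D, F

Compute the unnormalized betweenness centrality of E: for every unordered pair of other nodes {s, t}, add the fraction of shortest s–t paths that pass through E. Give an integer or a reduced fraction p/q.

Pairs whose geodesics pass through E — H–F: 1/2; G–F: 1; G–I: 1/2.
All other pairs contribute 0.
Summing the contributions gives betweenness(E) = 2.

2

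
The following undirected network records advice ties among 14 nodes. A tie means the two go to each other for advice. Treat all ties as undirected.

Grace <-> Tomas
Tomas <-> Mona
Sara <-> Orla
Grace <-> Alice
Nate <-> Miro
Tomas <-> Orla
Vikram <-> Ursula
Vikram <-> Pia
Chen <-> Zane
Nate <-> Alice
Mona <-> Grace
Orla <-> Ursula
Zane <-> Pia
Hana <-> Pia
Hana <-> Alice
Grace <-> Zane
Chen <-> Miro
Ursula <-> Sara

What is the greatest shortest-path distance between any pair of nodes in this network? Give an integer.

Eccentricity of each node (its greatest distance to any other): Alice:4, Chen:5, Grace:3, Hana:4, Miro:6, Mona:4, Nate:5, Orla:5, Pia:3, Sara:6, Tomas:4, Ursula:5, Vikram:4, Zane:4.
The maximum eccentricity is 6, realized for instance by the pair Miro–Sara via Miro – Nate – Alice – Grace – Tomas – Orla – Sara. So the diameter is 6.

6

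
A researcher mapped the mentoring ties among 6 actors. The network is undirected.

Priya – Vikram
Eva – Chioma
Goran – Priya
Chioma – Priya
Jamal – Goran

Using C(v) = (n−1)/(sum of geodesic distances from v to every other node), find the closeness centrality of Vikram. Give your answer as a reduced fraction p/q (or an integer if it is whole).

5/11

Distances from Vikram: Chioma:2, Eva:3, Goran:2, Jamal:3, Priya:1. Sum = 11.
n = 6, so closeness = 5/11.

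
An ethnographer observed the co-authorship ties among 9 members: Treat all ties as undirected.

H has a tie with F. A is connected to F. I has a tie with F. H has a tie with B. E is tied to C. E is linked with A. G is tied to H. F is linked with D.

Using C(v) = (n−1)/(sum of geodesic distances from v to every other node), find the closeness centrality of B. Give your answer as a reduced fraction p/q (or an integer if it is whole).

Distances from B: A:3, C:5, D:3, E:4, F:2, G:2, H:1, I:3. Sum = 23.
n = 9, so closeness = 8/23.

8/23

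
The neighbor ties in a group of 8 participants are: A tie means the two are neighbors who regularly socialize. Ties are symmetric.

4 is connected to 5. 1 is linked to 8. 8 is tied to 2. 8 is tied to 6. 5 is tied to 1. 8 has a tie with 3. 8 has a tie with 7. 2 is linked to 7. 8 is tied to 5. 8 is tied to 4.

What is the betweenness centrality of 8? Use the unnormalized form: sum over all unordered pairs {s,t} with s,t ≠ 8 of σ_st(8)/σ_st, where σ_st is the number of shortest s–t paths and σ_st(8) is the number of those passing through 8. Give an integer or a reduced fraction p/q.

Pairs whose geodesics pass through 8 — 5–2: 1; 5–3: 1; 5–7: 1; 5–6: 1; 1–2: 1; 1–3: 1; 1–7: 1; 1–6: 1; 1–4: 1/2; 2–3: 1; 2–6: 1; 2–4: 1; 3–7: 1; 3–6: 1 … (+4 more pairs).
All other pairs contribute 0.
Summing the contributions gives betweenness(8) = 35/2.

35/2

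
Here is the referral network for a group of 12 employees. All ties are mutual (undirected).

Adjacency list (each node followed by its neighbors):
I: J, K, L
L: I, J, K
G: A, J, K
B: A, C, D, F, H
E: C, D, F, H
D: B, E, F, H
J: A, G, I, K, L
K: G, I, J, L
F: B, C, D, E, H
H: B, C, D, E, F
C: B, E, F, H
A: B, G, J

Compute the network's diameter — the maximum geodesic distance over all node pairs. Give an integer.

Eccentricity of each node (its greatest distance to any other): A:3, B:3, C:4, D:4, E:5, F:4, G:4, H:4, I:5, J:4, K:5, L:5.
The maximum eccentricity is 5, realized for instance by the pair I–E via I – J – A – B – H – E. So the diameter is 5.

5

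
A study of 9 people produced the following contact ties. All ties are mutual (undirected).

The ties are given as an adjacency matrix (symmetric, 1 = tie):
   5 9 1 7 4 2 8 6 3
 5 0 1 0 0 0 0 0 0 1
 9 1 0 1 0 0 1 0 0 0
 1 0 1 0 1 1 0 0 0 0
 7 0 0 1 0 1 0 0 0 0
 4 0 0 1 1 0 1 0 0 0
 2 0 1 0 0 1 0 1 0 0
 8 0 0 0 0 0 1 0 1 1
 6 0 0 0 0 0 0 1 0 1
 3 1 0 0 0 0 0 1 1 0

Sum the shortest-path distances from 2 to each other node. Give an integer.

13

Distances from 2: 1:2, 3:2, 4:1, 5:2, 6:2, 7:2, 8:1, 9:1.
Sum = 2 + 2 + 1 + 2 + 2 + 2 + 1 + 1 = 13.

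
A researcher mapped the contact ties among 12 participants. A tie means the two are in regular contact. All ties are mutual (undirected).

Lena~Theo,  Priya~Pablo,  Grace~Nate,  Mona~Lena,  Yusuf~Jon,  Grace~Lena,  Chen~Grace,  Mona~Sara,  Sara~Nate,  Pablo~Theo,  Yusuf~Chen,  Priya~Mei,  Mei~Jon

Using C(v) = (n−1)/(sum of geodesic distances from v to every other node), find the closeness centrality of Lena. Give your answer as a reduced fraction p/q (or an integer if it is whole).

Distances from Lena: Chen:2, Grace:1, Jon:4, Mei:4, Mona:1, Nate:2, Pablo:2, Priya:3, Sara:2, Theo:1, Yusuf:3. Sum = 25.
n = 12, so closeness = 11/25.

11/25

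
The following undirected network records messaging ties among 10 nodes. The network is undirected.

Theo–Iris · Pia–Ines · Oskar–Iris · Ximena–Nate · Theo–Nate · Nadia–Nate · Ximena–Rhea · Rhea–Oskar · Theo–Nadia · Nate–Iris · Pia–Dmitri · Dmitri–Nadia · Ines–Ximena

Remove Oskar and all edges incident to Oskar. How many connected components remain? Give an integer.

Oskar's neighbors (Iris and Rhea) remain reachable from one another through other ties, so the rest of the network stays in one piece.

1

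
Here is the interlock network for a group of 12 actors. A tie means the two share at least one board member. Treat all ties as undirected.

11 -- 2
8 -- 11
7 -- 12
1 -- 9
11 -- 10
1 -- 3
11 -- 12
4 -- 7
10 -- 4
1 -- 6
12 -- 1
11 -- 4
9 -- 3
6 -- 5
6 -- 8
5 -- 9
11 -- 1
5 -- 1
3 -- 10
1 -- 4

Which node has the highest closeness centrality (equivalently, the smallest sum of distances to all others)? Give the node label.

Farness (sum of distances to all others) for each node — 1:15, 2:26, 3:22, 4:18, 5:22, 6:22, 7:26, 8:23, 9:22, 10:21, 11:16, 12:19.
The smallest farness is 15, for 1, so 1 has the highest closeness.

1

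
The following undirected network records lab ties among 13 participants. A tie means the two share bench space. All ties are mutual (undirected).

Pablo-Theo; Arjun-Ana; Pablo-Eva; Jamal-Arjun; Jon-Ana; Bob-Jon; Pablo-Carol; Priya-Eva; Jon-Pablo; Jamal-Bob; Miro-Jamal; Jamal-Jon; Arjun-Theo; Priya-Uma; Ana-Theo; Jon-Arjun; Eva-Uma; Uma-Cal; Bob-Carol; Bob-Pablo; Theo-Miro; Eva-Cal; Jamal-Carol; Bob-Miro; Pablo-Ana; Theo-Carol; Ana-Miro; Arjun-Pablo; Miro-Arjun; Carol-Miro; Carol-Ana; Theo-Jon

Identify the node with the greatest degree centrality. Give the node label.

Degrees — Ana:6, Arjun:6, Bob:5, Cal:2, Carol:6, Eva:4, Jamal:5, Jon:6, Miro:6, Pablo:7, Priya:2, Theo:6, Uma:3.
The maximum is 7, attained only by Pablo.

Pablo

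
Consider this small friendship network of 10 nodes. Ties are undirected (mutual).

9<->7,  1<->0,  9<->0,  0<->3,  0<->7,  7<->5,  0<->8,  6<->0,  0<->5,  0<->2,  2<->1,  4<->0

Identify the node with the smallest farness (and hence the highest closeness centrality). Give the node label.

Farness (sum of distances to all others) for each node — 0:9, 1:16, 2:16, 3:17, 4:17, 5:16, 6:17, 7:15, 8:17, 9:16.
The smallest farness is 9, for 0, so 0 has the highest closeness.

0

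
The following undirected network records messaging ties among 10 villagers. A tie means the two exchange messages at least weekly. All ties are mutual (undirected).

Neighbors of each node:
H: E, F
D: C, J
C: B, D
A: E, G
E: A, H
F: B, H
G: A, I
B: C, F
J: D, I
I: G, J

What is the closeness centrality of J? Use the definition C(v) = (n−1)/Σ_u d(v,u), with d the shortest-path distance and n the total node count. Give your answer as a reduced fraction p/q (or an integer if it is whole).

Distances from J: A:3, B:3, C:2, D:1, E:4, F:4, G:2, H:5, I:1. Sum = 25.
n = 10, so closeness = 9/25.

9/25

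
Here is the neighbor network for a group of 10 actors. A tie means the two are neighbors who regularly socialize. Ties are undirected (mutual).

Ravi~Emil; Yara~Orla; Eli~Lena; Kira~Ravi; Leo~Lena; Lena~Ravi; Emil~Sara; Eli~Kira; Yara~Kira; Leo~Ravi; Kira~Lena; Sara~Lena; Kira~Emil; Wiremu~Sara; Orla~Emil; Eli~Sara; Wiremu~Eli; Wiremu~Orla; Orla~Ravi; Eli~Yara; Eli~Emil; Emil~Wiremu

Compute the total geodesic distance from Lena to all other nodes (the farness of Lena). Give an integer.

13

Distances from Lena: Eli:1, Emil:2, Kira:1, Leo:1, Orla:2, Ravi:1, Sara:1, Wiremu:2, Yara:2.
Sum = 1 + 2 + 1 + 1 + 2 + 1 + 1 + 2 + 2 = 13.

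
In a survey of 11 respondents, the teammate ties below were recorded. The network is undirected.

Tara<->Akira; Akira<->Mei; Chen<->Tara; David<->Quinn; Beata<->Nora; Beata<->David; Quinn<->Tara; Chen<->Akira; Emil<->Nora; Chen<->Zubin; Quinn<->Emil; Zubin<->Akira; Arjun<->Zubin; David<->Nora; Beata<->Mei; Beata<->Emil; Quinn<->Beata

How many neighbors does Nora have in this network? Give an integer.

Nora is directly tied to Beata, David, and Emil. That is 3 neighbors, so the degree of Nora is 3.

3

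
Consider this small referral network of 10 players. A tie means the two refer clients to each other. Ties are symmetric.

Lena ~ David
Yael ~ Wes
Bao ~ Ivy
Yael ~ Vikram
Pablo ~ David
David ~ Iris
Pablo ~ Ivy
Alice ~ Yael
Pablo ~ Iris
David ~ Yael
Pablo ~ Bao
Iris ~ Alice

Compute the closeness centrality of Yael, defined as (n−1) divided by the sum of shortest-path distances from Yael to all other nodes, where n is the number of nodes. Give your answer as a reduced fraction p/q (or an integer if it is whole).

9/16

Distances from Yael: Alice:1, Bao:3, David:1, Iris:2, Ivy:3, Lena:2, Pablo:2, Vikram:1, Wes:1. Sum = 16.
n = 10, so closeness = 9/16.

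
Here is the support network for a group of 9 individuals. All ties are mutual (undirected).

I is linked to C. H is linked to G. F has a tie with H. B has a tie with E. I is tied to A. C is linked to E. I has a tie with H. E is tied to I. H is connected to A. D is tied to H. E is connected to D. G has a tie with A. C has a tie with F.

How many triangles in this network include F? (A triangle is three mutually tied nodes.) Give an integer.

F's neighbors are C and H, but none of them are tied to each other, so no triangle contains F.

0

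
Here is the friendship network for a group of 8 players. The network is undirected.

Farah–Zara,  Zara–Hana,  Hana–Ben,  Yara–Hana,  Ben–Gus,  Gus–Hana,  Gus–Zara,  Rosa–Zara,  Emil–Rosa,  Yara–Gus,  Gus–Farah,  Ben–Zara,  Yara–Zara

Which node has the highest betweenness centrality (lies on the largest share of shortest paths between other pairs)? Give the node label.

Zara

Unnormalized betweenness of each node: Ben:0, Emil:0, Farah:0, Gus:11/6, Hana:1/3, Rosa:6, Yara:0, Zara:71/6.
Zara has the largest value, 71/6, making it the main broker — the node through which the most shortest paths run.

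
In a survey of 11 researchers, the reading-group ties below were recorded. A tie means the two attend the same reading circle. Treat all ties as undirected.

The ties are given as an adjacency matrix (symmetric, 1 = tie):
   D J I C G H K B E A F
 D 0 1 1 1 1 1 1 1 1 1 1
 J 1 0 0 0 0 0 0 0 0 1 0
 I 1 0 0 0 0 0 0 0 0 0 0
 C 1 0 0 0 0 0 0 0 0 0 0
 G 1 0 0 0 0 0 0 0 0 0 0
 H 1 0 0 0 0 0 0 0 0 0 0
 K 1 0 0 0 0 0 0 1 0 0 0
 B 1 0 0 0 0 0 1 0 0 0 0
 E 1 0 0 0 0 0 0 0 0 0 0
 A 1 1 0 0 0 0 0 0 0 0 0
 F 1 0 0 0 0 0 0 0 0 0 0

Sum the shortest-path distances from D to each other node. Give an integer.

10

Distances from D: A:1, B:1, C:1, E:1, F:1, G:1, H:1, I:1, J:1, K:1.
Sum = 1 + 1 + 1 + 1 + 1 + 1 + 1 + 1 + 1 + 1 = 10.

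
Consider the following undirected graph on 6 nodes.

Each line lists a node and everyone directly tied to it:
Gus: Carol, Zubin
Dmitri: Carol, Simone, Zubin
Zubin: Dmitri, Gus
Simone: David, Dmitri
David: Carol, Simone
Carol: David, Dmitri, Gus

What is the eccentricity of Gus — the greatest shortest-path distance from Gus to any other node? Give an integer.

3

Distances from Gus: Carol:1, David:2, Dmitri:2, Simone:3, Zubin:1.
The largest is 3 (to Simone), so the eccentricity of Gus is 3.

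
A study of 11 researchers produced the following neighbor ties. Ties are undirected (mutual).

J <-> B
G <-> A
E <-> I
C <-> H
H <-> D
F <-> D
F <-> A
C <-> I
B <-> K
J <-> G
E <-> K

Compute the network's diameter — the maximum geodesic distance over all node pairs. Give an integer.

Eccentricity of each node (its greatest distance to any other): A:5, B:5, C:5, D:5, E:5, F:5, G:5, H:5, I:5, J:5, K:5.
The maximum eccentricity is 5, realized for instance by the pair H–B via H – C – I – E – K – B. So the diameter is 5.

5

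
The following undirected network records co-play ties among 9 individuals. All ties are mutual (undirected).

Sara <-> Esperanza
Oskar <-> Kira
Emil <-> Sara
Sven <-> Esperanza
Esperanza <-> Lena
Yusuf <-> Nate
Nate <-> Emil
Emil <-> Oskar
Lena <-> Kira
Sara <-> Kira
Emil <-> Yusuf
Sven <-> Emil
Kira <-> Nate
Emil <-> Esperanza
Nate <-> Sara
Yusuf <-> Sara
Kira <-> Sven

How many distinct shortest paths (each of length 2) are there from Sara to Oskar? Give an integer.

2

The shortest distance is 2. The length-2 paths are: Sara–Kira–Oskar; Sara–Emil–Oskar.
That gives 2 distinct shortest paths.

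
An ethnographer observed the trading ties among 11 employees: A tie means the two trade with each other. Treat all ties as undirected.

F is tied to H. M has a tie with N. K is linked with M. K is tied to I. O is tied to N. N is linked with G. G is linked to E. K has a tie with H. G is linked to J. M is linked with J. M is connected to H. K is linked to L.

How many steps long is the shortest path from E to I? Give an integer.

5

One shortest route is E – G – N – M – K – I, which uses 5 edges, and at distance 4 from E we only reach {H, K}, which does not include I. So d(E,I) = 5.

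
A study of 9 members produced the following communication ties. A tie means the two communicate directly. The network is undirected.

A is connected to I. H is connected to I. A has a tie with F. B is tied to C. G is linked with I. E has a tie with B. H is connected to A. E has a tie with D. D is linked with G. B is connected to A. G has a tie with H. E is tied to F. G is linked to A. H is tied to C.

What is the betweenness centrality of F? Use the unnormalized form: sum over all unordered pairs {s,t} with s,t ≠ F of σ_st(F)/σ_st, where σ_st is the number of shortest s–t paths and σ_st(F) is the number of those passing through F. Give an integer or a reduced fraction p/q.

13/12

Pairs whose geodesics pass through F — I–E: 1/3; E–A: 1/2; E–H: 1/4.
All other pairs contribute 0.
Summing the contributions gives betweenness(F) = 13/12.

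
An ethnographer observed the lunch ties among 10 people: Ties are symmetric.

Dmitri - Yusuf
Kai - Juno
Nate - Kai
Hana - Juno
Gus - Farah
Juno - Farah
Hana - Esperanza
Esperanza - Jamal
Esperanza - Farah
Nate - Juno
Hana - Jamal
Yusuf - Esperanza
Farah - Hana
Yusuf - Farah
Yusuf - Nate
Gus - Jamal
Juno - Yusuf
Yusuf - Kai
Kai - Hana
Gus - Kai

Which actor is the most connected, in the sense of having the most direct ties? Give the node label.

Yusuf

Degrees — Dmitri:1, Esperanza:4, Farah:5, Gus:3, Hana:5, Jamal:3, Juno:5, Kai:5, Nate:3, Yusuf:6.
The maximum is 6, attained only by Yusuf.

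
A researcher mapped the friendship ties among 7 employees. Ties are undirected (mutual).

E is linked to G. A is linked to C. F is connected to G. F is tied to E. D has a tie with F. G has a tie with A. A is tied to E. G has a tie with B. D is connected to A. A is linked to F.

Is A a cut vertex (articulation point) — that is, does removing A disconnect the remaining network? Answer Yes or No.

Removing A leaves {B, D, E, F, and G} with no path to {C}, so the network splits into 2 components. A is a cut vertex.

Yes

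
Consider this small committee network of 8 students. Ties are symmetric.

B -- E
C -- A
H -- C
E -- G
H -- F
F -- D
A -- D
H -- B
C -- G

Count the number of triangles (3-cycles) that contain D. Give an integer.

0

D's neighbors are A and F, but none of them are tied to each other, so no triangle contains D.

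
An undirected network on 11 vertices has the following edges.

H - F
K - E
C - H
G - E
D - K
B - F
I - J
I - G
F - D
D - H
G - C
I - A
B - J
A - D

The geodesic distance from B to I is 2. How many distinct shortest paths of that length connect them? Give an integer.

The shortest distance is 2, and the only length-2 path is B–J–I. So there is exactly 1 shortest path.

1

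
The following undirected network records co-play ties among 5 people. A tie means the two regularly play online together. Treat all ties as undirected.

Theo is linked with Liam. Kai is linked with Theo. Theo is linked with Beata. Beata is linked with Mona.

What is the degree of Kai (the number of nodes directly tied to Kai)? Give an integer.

Kai is directly tied to Theo. That is 1 neighbor, so the degree of Kai is 1.

1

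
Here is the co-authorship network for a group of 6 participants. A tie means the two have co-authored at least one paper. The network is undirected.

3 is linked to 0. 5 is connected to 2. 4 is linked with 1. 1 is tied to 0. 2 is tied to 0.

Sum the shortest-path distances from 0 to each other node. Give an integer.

7

Distances from 0: 1:1, 2:1, 3:1, 4:2, 5:2.
Sum = 1 + 1 + 1 + 2 + 2 = 7.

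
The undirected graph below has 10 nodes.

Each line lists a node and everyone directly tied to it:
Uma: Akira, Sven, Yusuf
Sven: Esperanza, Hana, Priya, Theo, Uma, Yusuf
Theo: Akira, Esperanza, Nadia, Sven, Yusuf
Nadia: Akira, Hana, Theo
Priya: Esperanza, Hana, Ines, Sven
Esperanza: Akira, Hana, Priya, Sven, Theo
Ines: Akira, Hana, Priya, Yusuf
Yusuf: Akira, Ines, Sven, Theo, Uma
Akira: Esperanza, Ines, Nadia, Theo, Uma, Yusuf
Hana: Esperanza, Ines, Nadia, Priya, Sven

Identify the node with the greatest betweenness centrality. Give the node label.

Sven

Unnormalized betweenness of each node: Akira:29/6, Esperanza:23/12, Hana:3, Ines:11/6, Nadia:2/3, Priya:2/3, Sven:5, Theo:23/12, Uma:1/4, Yusuf:23/12.
Sven has the largest value, 5, making it the main broker — the node through which the most shortest paths run.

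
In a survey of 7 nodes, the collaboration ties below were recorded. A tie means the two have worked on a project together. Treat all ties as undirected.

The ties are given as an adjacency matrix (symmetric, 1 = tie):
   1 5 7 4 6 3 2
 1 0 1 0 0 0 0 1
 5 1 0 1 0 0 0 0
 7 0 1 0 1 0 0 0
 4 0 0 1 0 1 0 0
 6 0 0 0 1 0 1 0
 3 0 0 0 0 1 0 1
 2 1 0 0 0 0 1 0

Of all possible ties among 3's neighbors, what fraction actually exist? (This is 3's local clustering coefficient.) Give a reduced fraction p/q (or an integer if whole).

0

3's neighbors: 2 and 6 (k = 2).
Possible neighbor pairs: C(2,2) = 1. Edges among them: none → e = 0.
Clustering(3) = 0/1.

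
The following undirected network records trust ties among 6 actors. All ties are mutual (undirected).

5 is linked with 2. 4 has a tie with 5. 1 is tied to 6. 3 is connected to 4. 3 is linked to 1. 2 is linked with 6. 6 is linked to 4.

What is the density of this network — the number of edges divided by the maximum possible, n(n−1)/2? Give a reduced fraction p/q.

There are 7 edges and 6 nodes, so the maximum possible is C(6,2) = 15.
Density = 7/15.

7/15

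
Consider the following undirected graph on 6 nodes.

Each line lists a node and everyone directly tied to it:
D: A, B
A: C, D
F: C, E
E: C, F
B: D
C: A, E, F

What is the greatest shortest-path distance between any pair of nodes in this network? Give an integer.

4

Eccentricity of each node (its greatest distance to any other): A:2, B:4, C:3, D:3, E:4, F:4.
The maximum eccentricity is 4, realized for instance by the pair B–F via B – D – A – C – F. So the diameter is 4.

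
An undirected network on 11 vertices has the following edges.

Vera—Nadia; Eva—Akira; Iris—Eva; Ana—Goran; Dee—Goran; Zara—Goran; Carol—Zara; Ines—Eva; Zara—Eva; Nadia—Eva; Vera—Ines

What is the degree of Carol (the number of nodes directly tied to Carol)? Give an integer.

Carol is directly tied to Zara. That is 1 neighbor, so the degree of Carol is 1.

1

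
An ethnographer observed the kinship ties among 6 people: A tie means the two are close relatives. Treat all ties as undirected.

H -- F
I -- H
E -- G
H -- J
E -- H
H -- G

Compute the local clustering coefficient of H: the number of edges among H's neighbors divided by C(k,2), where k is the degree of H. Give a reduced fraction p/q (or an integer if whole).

1/10

H's neighbors: E, F, G, I, and J (k = 5).
Possible neighbor pairs: C(5,2) = 10. Edges among them: E–G → e = 1.
Clustering(H) = 1/10.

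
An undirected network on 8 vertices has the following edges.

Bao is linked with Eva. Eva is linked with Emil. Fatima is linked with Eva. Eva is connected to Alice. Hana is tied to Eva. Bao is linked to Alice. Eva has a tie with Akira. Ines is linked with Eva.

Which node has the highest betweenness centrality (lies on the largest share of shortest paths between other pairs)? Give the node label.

Unnormalized betweenness of each node: Akira:0, Alice:0, Bao:0, Emil:0, Eva:20, Fatima:0, Hana:0, Ines:0.
Eva has the largest value, 20, making it the main broker — the node through which the most shortest paths run.

Eva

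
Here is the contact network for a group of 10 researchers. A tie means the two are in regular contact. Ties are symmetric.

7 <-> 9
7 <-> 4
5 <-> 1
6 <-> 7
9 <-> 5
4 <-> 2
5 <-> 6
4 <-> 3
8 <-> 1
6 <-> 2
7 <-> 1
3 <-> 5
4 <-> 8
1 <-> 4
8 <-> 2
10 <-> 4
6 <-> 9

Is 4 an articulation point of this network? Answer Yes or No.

Yes

Removing 4 leaves {10} with no path to {1, 2, 3, 5, 6, 7, 8, and 9}, so the network splits into 2 components. 4 is a cut vertex.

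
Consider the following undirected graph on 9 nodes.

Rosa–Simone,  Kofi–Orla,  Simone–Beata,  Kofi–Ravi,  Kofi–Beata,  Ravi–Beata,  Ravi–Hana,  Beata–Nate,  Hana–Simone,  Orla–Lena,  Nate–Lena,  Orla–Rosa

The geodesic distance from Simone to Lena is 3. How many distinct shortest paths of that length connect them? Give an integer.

The shortest distance is 3. The length-3 paths are: Simone–Rosa–Orla–Lena; Simone–Beata–Nate–Lena.
That gives 2 distinct shortest paths.

2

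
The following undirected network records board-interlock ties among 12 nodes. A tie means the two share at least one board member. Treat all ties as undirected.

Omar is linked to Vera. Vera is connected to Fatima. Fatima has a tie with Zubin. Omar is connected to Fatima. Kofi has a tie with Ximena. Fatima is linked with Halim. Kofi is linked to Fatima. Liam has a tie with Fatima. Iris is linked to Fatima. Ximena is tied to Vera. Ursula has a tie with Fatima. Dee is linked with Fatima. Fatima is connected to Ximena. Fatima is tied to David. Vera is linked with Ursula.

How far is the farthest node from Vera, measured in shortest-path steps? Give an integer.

Distances from Vera: David:2, Dee:2, Fatima:1, Halim:2, Iris:2, Kofi:2, Liam:2, Omar:1, Ursula:1, Ximena:1, Zubin:2.
The largest is 2 (to Dee, Iris, Kofi, Halim, Zubin, Liam, and David), so the eccentricity of Vera is 2.

2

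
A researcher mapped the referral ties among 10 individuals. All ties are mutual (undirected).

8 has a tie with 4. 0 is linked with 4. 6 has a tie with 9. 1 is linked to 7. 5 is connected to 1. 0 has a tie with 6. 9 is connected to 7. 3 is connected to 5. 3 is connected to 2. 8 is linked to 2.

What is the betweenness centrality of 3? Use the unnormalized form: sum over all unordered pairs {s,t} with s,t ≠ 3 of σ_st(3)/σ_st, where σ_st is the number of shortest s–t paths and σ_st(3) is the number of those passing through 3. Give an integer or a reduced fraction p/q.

Pairs whose geodesics pass through 3 — 0–5: 1/2; 9–2: 1/2; 7–2: 1; 7–8: 1/2; 1–2: 1; 1–8: 1; 1–4: 1/2; 5–2: 1; 5–8: 1; 5–4: 1.
All other pairs contribute 0.
Summing the contributions gives betweenness(3) = 8.

8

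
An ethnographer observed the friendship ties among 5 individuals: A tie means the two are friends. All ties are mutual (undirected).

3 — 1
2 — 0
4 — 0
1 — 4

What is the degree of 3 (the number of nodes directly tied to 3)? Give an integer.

3 is directly tied to 1. That is 1 neighbor, so the degree of 3 is 1.

1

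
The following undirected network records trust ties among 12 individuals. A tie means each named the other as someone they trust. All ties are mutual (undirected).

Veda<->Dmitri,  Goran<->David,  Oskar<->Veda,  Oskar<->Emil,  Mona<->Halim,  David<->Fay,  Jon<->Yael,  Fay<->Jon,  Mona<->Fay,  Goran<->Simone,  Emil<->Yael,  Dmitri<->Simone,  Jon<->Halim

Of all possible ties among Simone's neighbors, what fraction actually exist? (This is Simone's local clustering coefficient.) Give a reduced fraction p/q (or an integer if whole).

0

Simone's neighbors: Dmitri and Goran (k = 2).
Possible neighbor pairs: C(2,2) = 1. Edges among them: none → e = 0.
Clustering(Simone) = 0/1.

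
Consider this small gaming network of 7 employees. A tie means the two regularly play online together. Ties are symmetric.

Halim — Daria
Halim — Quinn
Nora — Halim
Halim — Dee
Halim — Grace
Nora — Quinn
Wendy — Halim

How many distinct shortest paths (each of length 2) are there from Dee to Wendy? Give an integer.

The shortest distance is 2, and the only length-2 path is Dee–Halim–Wendy. So there is exactly 1 shortest path.

1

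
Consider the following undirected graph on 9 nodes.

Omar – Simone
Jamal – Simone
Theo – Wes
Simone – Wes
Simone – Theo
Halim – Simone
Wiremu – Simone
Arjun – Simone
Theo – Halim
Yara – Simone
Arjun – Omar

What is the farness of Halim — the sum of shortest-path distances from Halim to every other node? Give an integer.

14

Distances from Halim: Arjun:2, Jamal:2, Omar:2, Simone:1, Theo:1, Wes:2, Wiremu:2, Yara:2.
Sum = 2 + 2 + 2 + 1 + 1 + 2 + 2 + 2 = 14.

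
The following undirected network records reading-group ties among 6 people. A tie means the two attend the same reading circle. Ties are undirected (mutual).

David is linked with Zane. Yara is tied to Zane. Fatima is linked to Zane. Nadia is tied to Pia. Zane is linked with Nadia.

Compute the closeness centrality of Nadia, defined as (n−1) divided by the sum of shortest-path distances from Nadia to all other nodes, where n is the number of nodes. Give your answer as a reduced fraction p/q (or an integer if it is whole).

Distances from Nadia: David:2, Fatima:2, Pia:1, Yara:2, Zane:1. Sum = 8.
n = 6, so closeness = 5/8.

5/8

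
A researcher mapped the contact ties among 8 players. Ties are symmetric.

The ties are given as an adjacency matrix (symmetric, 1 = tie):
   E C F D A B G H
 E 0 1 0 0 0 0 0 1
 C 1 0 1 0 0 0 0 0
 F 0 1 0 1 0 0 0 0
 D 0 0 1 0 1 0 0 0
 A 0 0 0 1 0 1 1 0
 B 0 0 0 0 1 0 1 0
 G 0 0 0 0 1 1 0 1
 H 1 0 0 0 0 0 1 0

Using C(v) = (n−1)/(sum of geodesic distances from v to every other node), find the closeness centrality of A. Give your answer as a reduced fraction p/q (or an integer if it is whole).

7/13

Distances from A: B:1, C:3, D:1, E:3, F:2, G:1, H:2. Sum = 13.
n = 8, so closeness = 7/13.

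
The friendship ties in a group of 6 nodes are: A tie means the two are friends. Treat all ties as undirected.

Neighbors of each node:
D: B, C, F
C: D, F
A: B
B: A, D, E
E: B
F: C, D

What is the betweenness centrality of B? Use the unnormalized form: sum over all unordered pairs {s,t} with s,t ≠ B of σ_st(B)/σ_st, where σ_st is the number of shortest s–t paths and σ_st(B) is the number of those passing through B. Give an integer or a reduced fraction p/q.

7

Pairs whose geodesics pass through B — E–A: 1; E–C: 1; E–F: 1; E–D: 1; A–C: 1; A–F: 1; A–D: 1.
All other pairs contribute 0.
Summing the contributions gives betweenness(B) = 7.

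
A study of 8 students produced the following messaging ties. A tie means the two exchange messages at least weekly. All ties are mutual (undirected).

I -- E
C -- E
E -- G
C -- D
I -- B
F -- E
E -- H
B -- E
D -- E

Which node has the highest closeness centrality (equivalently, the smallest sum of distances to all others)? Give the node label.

Farness (sum of distances to all others) for each node — B:12, C:12, D:12, E:7, F:13, G:13, H:13, I:12.
The smallest farness is 7, for E, so E has the highest closeness.

E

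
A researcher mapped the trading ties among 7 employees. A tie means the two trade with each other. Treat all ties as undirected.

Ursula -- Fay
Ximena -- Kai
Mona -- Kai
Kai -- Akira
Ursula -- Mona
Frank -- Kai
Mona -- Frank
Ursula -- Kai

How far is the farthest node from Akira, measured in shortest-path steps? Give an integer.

Distances from Akira: Fay:3, Frank:2, Kai:1, Mona:2, Ursula:2, Ximena:2.
The largest is 3 (to Fay), so the eccentricity of Akira is 3.

3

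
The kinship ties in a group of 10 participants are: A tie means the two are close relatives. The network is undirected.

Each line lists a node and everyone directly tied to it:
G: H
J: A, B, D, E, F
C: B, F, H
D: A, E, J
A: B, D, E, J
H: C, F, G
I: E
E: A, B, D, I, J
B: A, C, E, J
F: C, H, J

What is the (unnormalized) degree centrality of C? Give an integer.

3

C is directly tied to B, F, and H. That is 3 neighbors, so the degree of C is 3.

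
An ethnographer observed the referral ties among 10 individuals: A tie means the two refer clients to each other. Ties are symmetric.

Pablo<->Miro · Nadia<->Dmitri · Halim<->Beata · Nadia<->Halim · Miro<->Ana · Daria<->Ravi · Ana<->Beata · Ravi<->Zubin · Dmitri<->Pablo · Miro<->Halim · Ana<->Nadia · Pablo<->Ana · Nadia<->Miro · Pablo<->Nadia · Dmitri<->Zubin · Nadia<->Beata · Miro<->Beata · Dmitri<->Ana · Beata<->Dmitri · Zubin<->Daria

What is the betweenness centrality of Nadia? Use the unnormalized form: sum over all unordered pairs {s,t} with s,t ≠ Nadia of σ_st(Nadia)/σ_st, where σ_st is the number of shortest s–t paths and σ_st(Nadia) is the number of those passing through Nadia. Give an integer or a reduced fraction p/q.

49/12

Pairs whose geodesics pass through Nadia — Pablo–Beata: 1/4; Pablo–Halim: 1/2; Dmitri–Miro: 1/4; Dmitri–Halim: 1/2; Ana–Halim: 1/3; Miro–Daria: 1/4; Miro–Zubin: 1/4; Miro–Ravi: 1/4; Halim–Daria: 1/2; Halim–Zubin: 1/2; Halim–Ravi: 1/2.
All other pairs contribute 0.
Summing the contributions gives betweenness(Nadia) = 49/12.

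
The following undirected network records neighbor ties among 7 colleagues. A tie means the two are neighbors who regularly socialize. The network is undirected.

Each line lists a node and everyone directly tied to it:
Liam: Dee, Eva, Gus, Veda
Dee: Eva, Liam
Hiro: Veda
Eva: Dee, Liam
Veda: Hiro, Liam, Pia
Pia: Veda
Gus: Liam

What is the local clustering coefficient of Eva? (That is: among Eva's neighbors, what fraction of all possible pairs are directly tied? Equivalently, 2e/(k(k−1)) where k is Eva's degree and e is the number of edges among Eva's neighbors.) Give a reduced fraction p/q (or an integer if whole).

Eva's neighbors: Dee and Liam (k = 2).
Possible neighbor pairs: C(2,2) = 1. Edges among them: Dee–Liam → e = 1.
Clustering(Eva) = 1/1.

1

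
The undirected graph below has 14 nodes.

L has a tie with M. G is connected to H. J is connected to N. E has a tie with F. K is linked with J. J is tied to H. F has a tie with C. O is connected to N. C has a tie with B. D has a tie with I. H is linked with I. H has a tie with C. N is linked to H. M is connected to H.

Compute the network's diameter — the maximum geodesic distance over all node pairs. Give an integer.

5

Eccentricity of each node (its greatest distance to any other): B:4, C:3, D:5, E:5, F:4, G:4, H:3, I:4, J:4, K:5, L:5, M:4, N:4, O:5.
The maximum eccentricity is 5, realized for instance by the pair E–K via E – F – C – H – J – K. So the diameter is 5.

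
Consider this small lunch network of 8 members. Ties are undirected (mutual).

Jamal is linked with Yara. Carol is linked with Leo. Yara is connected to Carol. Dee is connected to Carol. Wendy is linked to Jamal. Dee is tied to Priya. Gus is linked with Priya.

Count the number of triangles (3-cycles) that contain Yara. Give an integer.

0

Yara's neighbors are Carol and Jamal, but none of them are tied to each other, so no triangle contains Yara.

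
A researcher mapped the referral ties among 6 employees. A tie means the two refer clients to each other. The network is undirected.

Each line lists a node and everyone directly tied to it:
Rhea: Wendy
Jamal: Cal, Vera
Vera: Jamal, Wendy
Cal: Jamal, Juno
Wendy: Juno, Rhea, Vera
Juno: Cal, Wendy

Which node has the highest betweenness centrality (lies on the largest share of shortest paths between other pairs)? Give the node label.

Wendy

Unnormalized betweenness of each node: Cal:1, Jamal:1, Juno:2, Rhea:0, Vera:2, Wendy:5.
Wendy has the largest value, 5, making it the main broker — the node through which the most shortest paths run.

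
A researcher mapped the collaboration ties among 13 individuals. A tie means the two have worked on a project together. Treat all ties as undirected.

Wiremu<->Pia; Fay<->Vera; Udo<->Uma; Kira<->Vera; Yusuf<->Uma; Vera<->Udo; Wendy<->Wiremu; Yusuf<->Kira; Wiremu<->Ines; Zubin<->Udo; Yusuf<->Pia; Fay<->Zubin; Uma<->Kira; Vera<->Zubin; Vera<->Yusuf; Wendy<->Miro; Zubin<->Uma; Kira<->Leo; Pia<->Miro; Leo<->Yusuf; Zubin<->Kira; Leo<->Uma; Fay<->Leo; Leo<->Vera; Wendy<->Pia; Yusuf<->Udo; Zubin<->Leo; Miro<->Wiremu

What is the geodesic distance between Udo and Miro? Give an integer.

3

One shortest route is Udo – Yusuf – Pia – Miro, which uses 3 edges, and at distance 2 from Udo we only reach {Fay, Kira, Leo, Pia}, which does not include Miro. So d(Udo,Miro) = 3.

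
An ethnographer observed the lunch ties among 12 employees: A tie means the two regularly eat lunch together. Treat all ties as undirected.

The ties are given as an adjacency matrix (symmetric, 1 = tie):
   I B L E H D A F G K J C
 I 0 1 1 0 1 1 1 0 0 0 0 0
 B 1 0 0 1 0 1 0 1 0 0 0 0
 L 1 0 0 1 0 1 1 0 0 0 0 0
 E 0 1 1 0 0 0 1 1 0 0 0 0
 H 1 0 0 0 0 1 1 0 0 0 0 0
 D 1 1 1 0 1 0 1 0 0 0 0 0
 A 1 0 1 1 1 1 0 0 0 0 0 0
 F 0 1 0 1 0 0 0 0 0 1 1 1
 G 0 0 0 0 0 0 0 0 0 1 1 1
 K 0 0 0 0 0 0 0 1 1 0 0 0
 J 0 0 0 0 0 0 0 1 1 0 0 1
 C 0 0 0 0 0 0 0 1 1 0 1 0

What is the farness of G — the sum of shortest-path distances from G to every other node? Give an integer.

32

Distances from G: A:4, B:3, C:1, D:4, E:3, F:2, H:5, I:4, J:1, K:1, L:4.
Sum = 4 + 3 + 1 + 4 + 3 + 2 + 5 + 4 + 1 + 1 + 4 = 32.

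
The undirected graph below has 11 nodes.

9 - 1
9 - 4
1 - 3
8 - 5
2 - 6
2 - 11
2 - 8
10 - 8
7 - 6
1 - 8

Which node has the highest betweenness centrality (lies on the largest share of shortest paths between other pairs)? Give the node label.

Unnormalized betweenness of each node: 1:23, 2:23, 3:0, 4:0, 5:0, 6:9, 7:0, 8:33, 9:9, 10:0, 11:0.
8 has the largest value, 33, making it the main broker — the node through which the most shortest paths run.

8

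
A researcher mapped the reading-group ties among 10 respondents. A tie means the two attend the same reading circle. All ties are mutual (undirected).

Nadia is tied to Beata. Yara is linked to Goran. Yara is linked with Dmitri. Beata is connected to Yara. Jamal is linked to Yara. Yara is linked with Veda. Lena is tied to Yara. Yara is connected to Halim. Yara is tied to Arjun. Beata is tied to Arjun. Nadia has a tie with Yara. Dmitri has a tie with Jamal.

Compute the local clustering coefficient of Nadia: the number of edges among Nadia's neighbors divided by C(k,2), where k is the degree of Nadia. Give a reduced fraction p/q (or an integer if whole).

1

Nadia's neighbors: Beata and Yara (k = 2).
Possible neighbor pairs: C(2,2) = 1. Edges among them: Beata–Yara → e = 1.
Clustering(Nadia) = 1/1.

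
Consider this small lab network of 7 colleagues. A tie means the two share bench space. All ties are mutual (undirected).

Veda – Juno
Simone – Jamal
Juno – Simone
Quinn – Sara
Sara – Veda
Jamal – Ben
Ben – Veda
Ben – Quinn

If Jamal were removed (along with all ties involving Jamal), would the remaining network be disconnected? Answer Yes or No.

Even without Jamal, every remaining node can still reach every other (the residual graph is connected), so Jamal is not a cut vertex.

No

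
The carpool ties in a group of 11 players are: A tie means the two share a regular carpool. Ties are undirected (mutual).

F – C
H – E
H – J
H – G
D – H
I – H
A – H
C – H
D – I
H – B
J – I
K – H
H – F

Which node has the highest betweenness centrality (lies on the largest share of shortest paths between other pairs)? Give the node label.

Unnormalized betweenness of each node: A:0, B:0, C:0, D:0, E:0, F:0, G:0, H:83/2, I:1/2, J:0, K:0.
H has the largest value, 83/2, making it the main broker — the node through which the most shortest paths run.

H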